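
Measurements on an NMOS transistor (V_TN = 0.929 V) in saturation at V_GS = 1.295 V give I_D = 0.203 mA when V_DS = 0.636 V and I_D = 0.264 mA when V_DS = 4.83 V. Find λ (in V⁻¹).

With V_GS fixed, I_D ∝ (1 + λ V_DS) in saturation, so I_D2/I_D1 = (1 + λ V_DS2)/(1 + λ V_DS1).
0.264/0.203 = 1.3 = (1 + 4.83 λ)/(1 + 0.636 λ).
Solving: λ (I_D1 V_DS2 − I_D2 V_DS1) = I_D2 − I_D1, so λ = (0.264 − 0.203) / (0.203 × 4.83 − 0.264 × 0.636) = 0.061 / 0.813 = 0.0751 V⁻¹.

λ = 0.0751 V⁻¹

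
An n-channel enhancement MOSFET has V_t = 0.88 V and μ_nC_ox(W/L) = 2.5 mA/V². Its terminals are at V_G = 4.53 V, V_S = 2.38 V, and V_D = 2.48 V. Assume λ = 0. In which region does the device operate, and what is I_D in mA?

Triode; I_D = 0.305 mA

V_GS = V_G − V_S = 4.53 − 2.38 = 2.15 V; V_DS = V_D − V_S = 2.48 − 2.38 = 0.1 V.
V_ov = V_GS − V_t = 2.15 − 0.88 = 1.27 V.
Since V_DS = 0.1 V < V_ov = 1.27 V, the device is in the triode region.
I_D = k_n [V_ov · V_DS − ½ V_DS²] = 2.5 × [1.27 × 0.1 − 0.5 × 0.1²] = 0.305 mA.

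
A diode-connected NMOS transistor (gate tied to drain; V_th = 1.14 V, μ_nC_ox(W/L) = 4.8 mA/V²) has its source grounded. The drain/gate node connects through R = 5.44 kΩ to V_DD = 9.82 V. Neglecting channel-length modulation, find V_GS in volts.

V_GS = 1.92 V

With gate tied to drain, V_GS = V_DS ≥ V_GS − V_th, so the device is in saturation.
KCL at the drain: ½ k_n (V_GS − V_th)² = (V_DD − V_GS)/R.
Let x = V_GS − 1.14. Then 13.1 x² + x − 8.68 = 0, giving x = 0.778 V (positive root), so V_GS = 1.92 V.
I_D = (V_DD − V_GS)/R = (9.82 − 1.92) / 5.44 = 1.45 mA.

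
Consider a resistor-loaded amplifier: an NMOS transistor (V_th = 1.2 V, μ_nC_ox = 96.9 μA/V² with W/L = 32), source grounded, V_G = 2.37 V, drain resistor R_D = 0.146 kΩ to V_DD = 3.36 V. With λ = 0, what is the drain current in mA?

V_GS = V_G = 2.37 V, so V_ov = 2.37 − 1.2 = 1.17 V.
k_n = μ_nC_ox · (W/L) = 3.101 mA/V².
Assume saturation: I_D = ½ k_n V_ov² = 0.5 × 3.101 × 1.17² = 2.12 mA, giving V_DS = V_DD − I_D R_D = 3.36 − 2.12 × 0.146 = 3.05 V.
V_DS = 3.05 V ≥ V_ov = 1.17 V, confirming saturation.

I_D = 2.12 mA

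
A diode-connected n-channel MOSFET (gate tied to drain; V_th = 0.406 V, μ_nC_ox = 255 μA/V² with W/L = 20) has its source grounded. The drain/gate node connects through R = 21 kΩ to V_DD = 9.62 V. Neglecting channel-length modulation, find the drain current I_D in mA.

I_D = 0.419 mA

With gate tied to drain, V_GS = V_DS ≥ V_GS − V_th, so the device is in saturation.
k_n = μ_nC_ox · (W/L) = 5.1 mA/V².
KCL at the drain: ½ k_n (V_GS − V_th)² = (V_DD − V_GS)/R.
Let x = V_GS − 0.406. Then 53.5 x² + x − 9.214 = 0, giving x = 0.406 V (positive root), so V_GS = 0.812 V.
I_D = (V_DD − V_GS)/R = (9.62 − 0.812) / 21 = 0.419 mA.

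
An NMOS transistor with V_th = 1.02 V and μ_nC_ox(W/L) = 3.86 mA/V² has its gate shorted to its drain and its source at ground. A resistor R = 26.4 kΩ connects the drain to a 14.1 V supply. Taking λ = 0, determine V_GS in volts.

V_GS = 1.52 V

With gate tied to drain, V_GS = V_DS ≥ V_GS − V_th, so the device is in saturation.
KCL at the drain: ½ k_n (V_GS − V_th)² = (V_DD − V_GS)/R.
Let x = V_GS − 1.02. Then 51 x² + x − 13.08 = 0, giving x = 0.497 V (positive root), so V_GS = 1.52 V.
I_D = (V_DD − V_GS)/R = (14.1 − 1.52) / 26.4 = 0.477 mA.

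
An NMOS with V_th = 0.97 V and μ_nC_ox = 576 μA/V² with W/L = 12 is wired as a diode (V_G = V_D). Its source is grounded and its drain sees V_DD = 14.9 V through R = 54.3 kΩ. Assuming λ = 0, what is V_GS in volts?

V_GS = 1.24 V

With gate tied to drain, V_GS = V_DS ≥ V_GS − V_th, so the device is in saturation.
k_n = μ_nC_ox · (W/L) = 6.912 mA/V².
KCL at the drain: ½ k_n (V_GS − V_th)² = (V_DD − V_GS)/R.
Let x = V_GS − 0.97. Then 188 x² + x − 13.93 = 0, giving x = 0.27 V (positive root), so V_GS = 1.24 V.
I_D = (V_DD − V_GS)/R = (14.9 − 1.24) / 54.3 = 0.252 mA.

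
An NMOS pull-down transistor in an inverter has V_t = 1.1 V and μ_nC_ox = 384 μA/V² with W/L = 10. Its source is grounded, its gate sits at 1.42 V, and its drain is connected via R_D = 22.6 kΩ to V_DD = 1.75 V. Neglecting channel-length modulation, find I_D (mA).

V_GS = V_G = 1.42 V, so V_ov = 1.42 − 1.1 = 0.32 V.
k_n = μ_nC_ox · (W/L) = 3.84 mA/V².
Assume saturation: I_D = ½ k_n V_ov² = 0.5 × 3.84 × 0.32² = 0.197 mA, giving V_DS = V_DD − I_D R_D = 1.75 − 0.197 × 22.6 = -2.69 V.
But -2.69 V < V_ov = 0.32 V, so the device is actually in triode.
In triode I_D = k_n[V_ov V_DS − ½ V_DS²] and I_D = (V_DD − V_DS)/R_D. Equating: 43.4 V_DS² − 28.77 V_DS + 1.75 = 0, giving V_DS = 0.0677 V (the root below V_ov).
I_D = (1.75 − 0.0677) / 22.6 = 0.0744 mA.

I_D = 0.0744 mA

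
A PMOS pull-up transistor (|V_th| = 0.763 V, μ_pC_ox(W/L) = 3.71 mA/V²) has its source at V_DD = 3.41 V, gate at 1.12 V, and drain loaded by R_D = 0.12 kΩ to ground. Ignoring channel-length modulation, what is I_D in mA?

V_SG = V_DD − V_G = 3.41 − 1.12 = 2.29 V, so V_ov = 2.29 − 0.763 = 1.53 V.
Assume saturation: I_D = ½ k_p V_ov² = 0.5 × 3.71 × 1.53² = 4.33 mA, giving V_SD = V_DD − I_D R_D = 3.41 − 4.33 × 0.12 = 2.89 V.
V_SD = 2.89 V ≥ V_ov = 1.53 V, confirming saturation.

I_D = 4.33 mA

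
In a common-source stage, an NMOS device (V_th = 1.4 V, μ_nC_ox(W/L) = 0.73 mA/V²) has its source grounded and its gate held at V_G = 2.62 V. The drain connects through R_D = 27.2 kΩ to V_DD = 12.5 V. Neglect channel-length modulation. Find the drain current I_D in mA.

I_D = 0.435 mA

V_GS = V_G = 2.62 V, so V_ov = 2.62 − 1.4 = 1.22 V.
Assume saturation: I_D = ½ k_n V_ov² = 0.5 × 0.73 × 1.22² = 0.543 mA, giving V_DS = V_DD − I_D R_D = 12.5 − 0.543 × 27.2 = -2.28 V.
But -2.28 V < V_ov = 1.22 V, so the device is actually in triode.
In triode I_D = k_n[V_ov V_DS − ½ V_DS²] and I_D = (V_DD − V_DS)/R_D. Equating: 9.93 V_DS² − 25.22 V_DS + 12.5 = 0, giving V_DS = 0.675 V (the root below V_ov).
I_D = (12.5 − 0.675) / 27.2 = 0.435 mA.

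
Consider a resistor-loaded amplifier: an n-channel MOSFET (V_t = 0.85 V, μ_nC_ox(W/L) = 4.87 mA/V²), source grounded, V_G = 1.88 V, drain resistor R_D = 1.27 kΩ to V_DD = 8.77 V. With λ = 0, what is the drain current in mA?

V_GS = V_G = 1.88 V, so V_ov = 1.88 − 0.85 = 1.03 V.
Assume saturation: I_D = ½ k_n V_ov² = 0.5 × 4.87 × 1.03² = 2.58 mA, giving V_DS = V_DD − I_D R_D = 8.77 − 2.58 × 1.27 = 5.49 V.
V_DS = 5.49 V ≥ V_ov = 1.03 V, confirming saturation.

I_D = 2.58 mA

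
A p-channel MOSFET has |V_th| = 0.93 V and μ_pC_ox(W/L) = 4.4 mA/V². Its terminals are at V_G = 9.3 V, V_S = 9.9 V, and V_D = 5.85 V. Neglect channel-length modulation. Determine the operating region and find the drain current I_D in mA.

V_SG = V_S − V_G = 9.9 − 9.3 = 0.6 V; V_SD = V_S − V_D = 9.9 − 5.85 = 4.05 V.
V_SG = 0.6 V < |V_th| = 0.93 V, so the transistor is in cutoff.

Cutoff; I_D = 0 mA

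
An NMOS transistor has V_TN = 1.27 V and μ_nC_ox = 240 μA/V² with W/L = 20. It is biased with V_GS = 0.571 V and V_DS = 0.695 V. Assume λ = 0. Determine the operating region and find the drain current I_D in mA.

Cutoff; I_D = 0 mA

V_GS = 0.571 V < V_TN = 1.27 V, so the transistor is in cutoff.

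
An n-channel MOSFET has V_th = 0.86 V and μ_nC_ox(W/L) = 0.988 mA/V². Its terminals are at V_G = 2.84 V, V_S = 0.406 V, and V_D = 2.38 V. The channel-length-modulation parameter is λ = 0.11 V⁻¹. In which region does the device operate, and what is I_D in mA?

V_GS = V_G − V_S = 2.84 − 0.406 = 2.43 V; V_DS = V_D − V_S = 2.38 − 0.406 = 1.97 V.
V_ov = V_GS − V_th = 2.43 − 0.86 = 1.57 V.
Since V_DS = 1.97 V ≥ V_ov = 1.57 V, the device is in saturation.
I_D = ½ k_n V_ov² (1 + λ V_DS) = 0.5 × 0.988 × 1.57² × (1 + 0.11 × 1.97) = 1.49 mA.

Saturation; I_D = 1.49 mA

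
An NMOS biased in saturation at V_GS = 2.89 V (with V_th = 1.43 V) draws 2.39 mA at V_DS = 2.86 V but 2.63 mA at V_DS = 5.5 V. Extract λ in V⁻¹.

With V_GS fixed, I_D ∝ (1 + λ V_DS) in saturation, so I_D2/I_D1 = (1 + λ V_DS2)/(1 + λ V_DS1).
2.63/2.39 = 1.1 = (1 + 5.5 λ)/(1 + 2.86 λ).
Solving: λ (I_D1 V_DS2 − I_D2 V_DS1) = I_D2 − I_D1, so λ = (2.63 − 2.39) / (2.39 × 5.5 − 2.63 × 2.86) = 0.24 / 5.62 = 0.0427 V⁻¹.

λ = 0.0427 V⁻¹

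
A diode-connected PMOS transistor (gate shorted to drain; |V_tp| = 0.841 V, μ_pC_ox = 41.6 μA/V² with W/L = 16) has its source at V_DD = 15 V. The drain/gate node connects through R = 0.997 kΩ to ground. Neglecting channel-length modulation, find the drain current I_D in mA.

I_D = 8.99 mA

With gate tied to drain, V_SG = V_SD ≥ V_SG − |V_tp|, so the device is in saturation.
k_p = μ_pC_ox · (W/L) = 0.6656 mA/V².
KCL at the drain: ½ k_p (V_SG − |V_tp|)² = (V_DD − V_SG)/R.
Let x = V_SG − 0.841. Then 0.332 x² + x − 14.16 = 0, giving x = 5.2 V (positive root), so V_SG = 6.04 V.
I_D = (V_DD − V_SG)/R = (15 − 6.04) / 0.997 = 8.99 mA.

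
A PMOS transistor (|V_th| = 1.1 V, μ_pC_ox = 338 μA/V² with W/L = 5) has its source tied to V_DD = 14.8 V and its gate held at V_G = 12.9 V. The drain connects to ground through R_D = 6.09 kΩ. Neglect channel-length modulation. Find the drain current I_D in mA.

V_SG = V_DD − V_G = 14.8 − 12.9 = 1.9 V, so V_ov = 1.9 − 1.1 = 0.8 V.
k_p = μ_pC_ox · (W/L) = 1.69 mA/V².
Assume saturation: I_D = ½ k_p V_ov² = 0.5 × 1.69 × 0.8² = 0.541 mA, giving V_SD = V_DD − I_D R_D = 14.8 − 0.541 × 6.09 = 11.5 V.
V_SD = 11.5 V ≥ V_ov = 0.8 V, confirming saturation.

I_D = 0.541 mA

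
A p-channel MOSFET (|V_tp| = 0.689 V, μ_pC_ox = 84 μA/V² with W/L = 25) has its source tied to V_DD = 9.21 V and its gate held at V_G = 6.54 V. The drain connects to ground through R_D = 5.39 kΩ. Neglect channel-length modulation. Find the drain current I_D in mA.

I_D = 1.63 mA

V_SG = V_DD − V_G = 9.21 − 6.54 = 2.67 V, so V_ov = 2.67 − 0.689 = 1.98 V.
k_p = μ_pC_ox · (W/L) = 2.1 mA/V².
Assume saturation: I_D = ½ k_p V_ov² = 0.5 × 2.1 × 1.98² = 4.12 mA, giving V_SD = V_DD − I_D R_D = 9.21 − 4.12 × 5.39 = -13 V.
But -13 V < V_ov = 1.98 V, so the device is actually in triode.
In triode I_D = k_p[V_ov V_SD − ½ V_SD²] and I_D = (V_DD − V_SD)/R_D. Equating: 5.66 V_SD² − 23.42 V_SD + 9.21 = 0, giving V_SD = 0.44 V (the root below V_ov).
I_D = (9.21 − 0.44) / 5.39 = 1.63 mA.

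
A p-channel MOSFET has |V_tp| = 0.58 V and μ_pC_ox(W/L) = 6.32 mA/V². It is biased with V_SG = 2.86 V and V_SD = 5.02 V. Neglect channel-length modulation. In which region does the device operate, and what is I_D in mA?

Saturation; I_D = 16.4 mA

V_ov = V_SG − |V_tp| = 2.86 − 0.58 = 2.28 V.
Since V_SD = 5.02 V ≥ V_ov = 2.28 V, the device is in saturation.
I_D = ½ k_p V_ov² = 0.5 × 6.32 × 2.28² = 16.4 mA.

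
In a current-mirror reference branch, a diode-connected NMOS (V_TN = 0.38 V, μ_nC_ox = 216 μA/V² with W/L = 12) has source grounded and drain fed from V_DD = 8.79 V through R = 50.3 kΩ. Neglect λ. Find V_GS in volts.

With gate tied to drain, V_GS = V_DS ≥ V_GS − V_TN, so the device is in saturation.
k_n = μ_nC_ox · (W/L) = 2.592 mA/V².
KCL at the drain: ½ k_n (V_GS − V_TN)² = (V_DD − V_GS)/R.
Let x = V_GS − 0.38. Then 65.2 x² + x − 8.41 = 0, giving x = 0.352 V (positive root), so V_GS = 0.732 V.
I_D = (V_DD − V_GS)/R = (8.79 − 0.732) / 50.3 = 0.16 mA.

V_GS = 0.732 V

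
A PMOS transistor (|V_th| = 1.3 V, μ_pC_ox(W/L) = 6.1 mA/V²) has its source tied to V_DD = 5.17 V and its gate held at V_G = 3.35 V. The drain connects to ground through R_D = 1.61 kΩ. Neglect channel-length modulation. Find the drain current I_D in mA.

V_SG = V_DD − V_G = 5.17 − 3.35 = 1.82 V, so V_ov = 1.82 − 1.3 = 0.52 V.
Assume saturation: I_D = ½ k_p V_ov² = 0.5 × 6.1 × 0.52² = 0.825 mA, giving V_SD = V_DD − I_D R_D = 5.17 − 0.825 × 1.61 = 3.84 V.
V_SD = 3.84 V ≥ V_ov = 0.52 V, confirming saturation.

I_D = 0.825 mA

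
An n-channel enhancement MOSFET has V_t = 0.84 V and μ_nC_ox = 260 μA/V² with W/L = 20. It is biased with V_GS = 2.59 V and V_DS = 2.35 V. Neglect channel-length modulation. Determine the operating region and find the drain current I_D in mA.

Saturation; I_D = 7.96 mA

k_n = μ_nC_ox · (W/L) = 5.2 mA/V².
V_ov = V_GS − V_t = 2.59 − 0.84 = 1.75 V.
Since V_DS = 2.35 V ≥ V_ov = 1.75 V, the device is in saturation.
I_D = ½ k_n V_ov² = 0.5 × 5.2 × 1.75² = 7.96 mA.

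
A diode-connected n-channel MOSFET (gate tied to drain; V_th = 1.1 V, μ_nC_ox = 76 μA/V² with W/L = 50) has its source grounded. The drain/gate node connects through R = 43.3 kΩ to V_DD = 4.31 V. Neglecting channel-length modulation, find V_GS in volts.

V_GS = 1.29 V

With gate tied to drain, V_GS = V_DS ≥ V_GS − V_th, so the device is in saturation.
k_n = μ_nC_ox · (W/L) = 3.8 mA/V².
KCL at the drain: ½ k_n (V_GS − V_th)² = (V_DD − V_GS)/R.
Let x = V_GS − 1.1. Then 82.3 x² + x − 3.21 = 0, giving x = 0.192 V (positive root), so V_GS = 1.29 V.
I_D = (V_DD − V_GS)/R = (4.31 − 1.29) / 43.3 = 0.0697 mA.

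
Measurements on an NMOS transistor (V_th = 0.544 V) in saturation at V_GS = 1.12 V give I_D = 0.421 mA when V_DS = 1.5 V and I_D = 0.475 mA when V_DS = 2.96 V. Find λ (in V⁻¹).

With V_GS fixed, I_D ∝ (1 + λ V_DS) in saturation, so I_D2/I_D1 = (1 + λ V_DS2)/(1 + λ V_DS1).
0.475/0.421 = 1.128 = (1 + 2.96 λ)/(1 + 1.5 λ).
Solving: λ (I_D1 V_DS2 − I_D2 V_DS1) = I_D2 − I_D1, so λ = (0.475 − 0.421) / (0.421 × 2.96 − 0.475 × 1.5) = 0.054 / 0.534 = 0.101 V⁻¹.

λ = 0.101 V⁻¹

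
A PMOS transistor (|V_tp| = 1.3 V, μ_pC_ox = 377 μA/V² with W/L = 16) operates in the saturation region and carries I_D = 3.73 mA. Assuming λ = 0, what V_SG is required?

k_p = μ_pC_ox · (W/L) = 6.032 mA/V².
In saturation I_D = ½ k_p (V_SG − |V_tp|)², so V_SG − |V_tp| = √(2 I_D / k_p) = √(2 × 3.73 / 6.032) = 1.11 V.
V_SG = 1.3 + 1.11 = 2.41 V.

V_SG = 2.41 V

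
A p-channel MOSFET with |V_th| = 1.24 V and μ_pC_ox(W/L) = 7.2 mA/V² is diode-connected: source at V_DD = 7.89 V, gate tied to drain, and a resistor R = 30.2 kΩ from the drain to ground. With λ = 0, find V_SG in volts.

V_SG = 1.48 V

With gate tied to drain, V_SG = V_SD ≥ V_SG − |V_th|, so the device is in saturation.
KCL at the drain: ½ k_p (V_SG − |V_th|)² = (V_DD − V_SG)/R.
Let x = V_SG − 1.24. Then 109 x² + x − 6.65 = 0, giving x = 0.243 V (positive root), so V_SG = 1.48 V.
I_D = (V_DD − V_SG)/R = (7.89 − 1.48) / 30.2 = 0.212 mA.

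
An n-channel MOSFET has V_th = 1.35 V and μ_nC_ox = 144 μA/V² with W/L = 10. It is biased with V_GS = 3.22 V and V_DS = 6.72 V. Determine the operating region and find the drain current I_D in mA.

Saturation; I_D = 2.52 mA

k_n = μ_nC_ox · (W/L) = 1.44 mA/V².
V_ov = V_GS − V_th = 3.22 − 1.35 = 1.87 V.
Since V_DS = 6.72 V ≥ V_ov = 1.87 V, the device is in saturation.
I_D = ½ k_n V_ov² = 0.5 × 1.44 × 1.87² = 2.52 mA.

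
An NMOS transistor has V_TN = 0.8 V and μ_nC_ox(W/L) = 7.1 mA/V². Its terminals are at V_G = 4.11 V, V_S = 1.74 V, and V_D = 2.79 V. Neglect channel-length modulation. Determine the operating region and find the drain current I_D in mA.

Triode; I_D = 7.79 mA

V_GS = V_G − V_S = 4.11 − 1.74 = 2.37 V; V_DS = V_D − V_S = 2.79 − 1.74 = 1.05 V.
V_ov = V_GS − V_TN = 2.37 − 0.8 = 1.57 V.
Since V_DS = 1.05 V < V_ov = 1.57 V, the device is in the triode region.
I_D = k_n [V_ov · V_DS − ½ V_DS²] = 7.1 × [1.57 × 1.05 − 0.5 × 1.05²] = 7.79 mA.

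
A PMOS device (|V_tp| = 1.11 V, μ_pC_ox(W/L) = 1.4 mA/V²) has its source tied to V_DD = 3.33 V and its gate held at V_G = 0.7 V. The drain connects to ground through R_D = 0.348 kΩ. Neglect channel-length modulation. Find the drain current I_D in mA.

I_D = 1.62 mA

V_SG = V_DD − V_G = 3.33 − 0.7 = 2.63 V, so V_ov = 2.63 − 1.11 = 1.52 V.
Assume saturation: I_D = ½ k_p V_ov² = 0.5 × 1.4 × 1.52² = 1.62 mA, giving V_SD = V_DD − I_D R_D = 3.33 − 1.62 × 0.348 = 2.77 V.
V_SD = 2.77 V ≥ V_ov = 1.52 V, confirming saturation.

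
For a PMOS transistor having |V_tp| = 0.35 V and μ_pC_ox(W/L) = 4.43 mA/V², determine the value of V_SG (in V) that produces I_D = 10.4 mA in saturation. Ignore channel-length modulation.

In saturation I_D = ½ k_p (V_SG − |V_tp|)², so V_SG − |V_tp| = √(2 I_D / k_p) = √(2 × 10.4 / 4.43) = 2.17 V.
V_SG = 0.35 + 2.17 = 2.52 V.

V_SG = 2.52 V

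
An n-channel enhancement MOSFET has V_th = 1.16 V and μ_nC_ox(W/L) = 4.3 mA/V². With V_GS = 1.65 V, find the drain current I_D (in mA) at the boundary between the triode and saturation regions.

I_D = 0.516 mA

At the boundary V_DS = V_ov = V_GS − V_th = 1.65 − 1.16 = 0.49 V.
I_D = ½ k_n V_ov² = 0.5 × 4.3 × 0.49² = 0.516 mA.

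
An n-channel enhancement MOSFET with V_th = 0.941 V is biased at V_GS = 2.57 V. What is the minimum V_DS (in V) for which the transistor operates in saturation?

V_DS,sat = 1.63 V

The boundary between triode and saturation is V_DS = V_GS − V_th = V_ov.
V_ov = 2.57 − 0.941 = 1.63 V.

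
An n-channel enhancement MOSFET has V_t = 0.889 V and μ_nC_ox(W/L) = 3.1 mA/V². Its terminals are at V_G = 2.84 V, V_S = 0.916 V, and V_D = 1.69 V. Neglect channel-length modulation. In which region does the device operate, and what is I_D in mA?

Triode; I_D = 1.55 mA

V_GS = V_G − V_S = 2.84 − 0.916 = 1.92 V; V_DS = V_D − V_S = 1.69 − 0.916 = 0.774 V.
V_ov = V_GS − V_t = 1.92 − 0.889 = 1.03 V.
Since V_DS = 0.774 V < V_ov = 1.03 V, the device is in the triode region.
I_D = k_n [V_ov · V_DS − ½ V_DS²] = 3.1 × [1.03 × 0.774 − 0.5 × 0.774²] = 1.55 mA.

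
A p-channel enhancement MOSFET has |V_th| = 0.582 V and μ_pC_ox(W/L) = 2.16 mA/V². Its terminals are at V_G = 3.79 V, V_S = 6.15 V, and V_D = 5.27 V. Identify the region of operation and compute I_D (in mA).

Triode; I_D = 2.54 mA

V_SG = V_S − V_G = 6.15 − 3.79 = 2.36 V; V_SD = V_S − V_D = 6.15 − 5.27 = 0.88 V.
V_ov = V_SG − |V_th| = 2.36 − 0.582 = 1.78 V.
Since V_SD = 0.88 V < V_ov = 1.78 V, the device is in the triode region.
I_D = k_p [V_ov · V_SD − ½ V_SD²] = 2.16 × [1.78 × 0.88 − 0.5 × 0.88²] = 2.54 mA.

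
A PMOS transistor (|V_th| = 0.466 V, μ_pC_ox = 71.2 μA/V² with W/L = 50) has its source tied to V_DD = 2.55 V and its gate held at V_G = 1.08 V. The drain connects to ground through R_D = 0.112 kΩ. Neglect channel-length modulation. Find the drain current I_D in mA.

I_D = 1.79 mA

V_SG = V_DD − V_G = 2.55 − 1.08 = 1.47 V, so V_ov = 1.47 − 0.466 = 1 V.
k_p = μ_pC_ox · (W/L) = 3.56 mA/V².
Assume saturation: I_D = ½ k_p V_ov² = 0.5 × 3.56 × 1² = 1.79 mA, giving V_SD = V_DD − I_D R_D = 2.55 − 1.79 × 0.112 = 2.35 V.
V_SD = 2.35 V ≥ V_ov = 1 V, confirming saturation.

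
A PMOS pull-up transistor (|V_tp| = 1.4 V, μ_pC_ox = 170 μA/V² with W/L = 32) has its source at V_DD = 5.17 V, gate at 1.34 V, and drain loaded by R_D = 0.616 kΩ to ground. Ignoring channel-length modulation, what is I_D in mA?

I_D = 7.35 mA

V_SG = V_DD − V_G = 5.17 − 1.34 = 3.83 V, so V_ov = 3.83 − 1.4 = 2.43 V.
k_p = μ_pC_ox · (W/L) = 5.44 mA/V².
Assume saturation: I_D = ½ k_p V_ov² = 0.5 × 5.44 × 2.43² = 16.1 mA, giving V_SD = V_DD − I_D R_D = 5.17 − 16.1 × 0.616 = -4.72 V.
But -4.72 V < V_ov = 2.43 V, so the device is actually in triode.
In triode I_D = k_p[V_ov V_SD − ½ V_SD²] and I_D = (V_DD − V_SD)/R_D. Equating: 1.68 V_SD² − 9.143 V_SD + 5.17 = 0, giving V_SD = 0.641 V (the root below V_ov).
I_D = (5.17 − 0.641) / 0.616 = 7.35 mA.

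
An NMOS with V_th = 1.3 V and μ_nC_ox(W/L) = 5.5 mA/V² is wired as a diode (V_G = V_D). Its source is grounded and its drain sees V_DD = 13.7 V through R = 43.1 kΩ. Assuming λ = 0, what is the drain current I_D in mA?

With gate tied to drain, V_GS = V_DS ≥ V_GS − V_th, so the device is in saturation.
KCL at the drain: ½ k_n (V_GS − V_th)² = (V_DD − V_GS)/R.
Let x = V_GS − 1.3. Then 119 x² + x − 12.4 = 0, giving x = 0.319 V (positive root), so V_GS = 1.62 V.
I_D = (V_DD − V_GS)/R = (13.7 − 1.62) / 43.1 = 0.28 mA.

I_D = 0.280 mA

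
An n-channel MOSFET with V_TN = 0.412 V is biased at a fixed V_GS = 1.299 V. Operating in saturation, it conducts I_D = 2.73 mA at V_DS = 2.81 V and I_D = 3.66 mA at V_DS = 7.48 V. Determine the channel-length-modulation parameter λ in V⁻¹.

With V_GS fixed, I_D ∝ (1 + λ V_DS) in saturation, so I_D2/I_D1 = (1 + λ V_DS2)/(1 + λ V_DS1).
3.66/2.73 = 1.341 = (1 + 7.48 λ)/(1 + 2.81 λ).
Solving: λ (I_D1 V_DS2 − I_D2 V_DS1) = I_D2 − I_D1, so λ = (3.66 − 2.73) / (2.73 × 7.48 − 3.66 × 2.81) = 0.93 / 10.1 = 0.0918 V⁻¹.

λ = 0.0918 V⁻¹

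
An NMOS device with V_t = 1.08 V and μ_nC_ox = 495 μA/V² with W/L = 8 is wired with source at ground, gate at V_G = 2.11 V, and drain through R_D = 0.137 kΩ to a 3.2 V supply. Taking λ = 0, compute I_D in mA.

I_D = 2.10 mA

V_GS = V_G = 2.11 V, so V_ov = 2.11 − 1.08 = 1.03 V.
k_n = μ_nC_ox · (W/L) = 3.96 mA/V².
Assume saturation: I_D = ½ k_n V_ov² = 0.5 × 3.96 × 1.03² = 2.1 mA, giving V_DS = V_DD − I_D R_D = 3.2 − 2.1 × 0.137 = 2.91 V.
V_DS = 2.91 V ≥ V_ov = 1.03 V, confirming saturation.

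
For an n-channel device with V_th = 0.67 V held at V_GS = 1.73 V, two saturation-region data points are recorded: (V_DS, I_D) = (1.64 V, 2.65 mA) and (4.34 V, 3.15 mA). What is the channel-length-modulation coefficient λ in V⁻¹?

With V_GS fixed, I_D ∝ (1 + λ V_DS) in saturation, so I_D2/I_D1 = (1 + λ V_DS2)/(1 + λ V_DS1).
3.15/2.65 = 1.189 = (1 + 4.34 λ)/(1 + 1.64 λ).
Solving: λ (I_D1 V_DS2 − I_D2 V_DS1) = I_D2 − I_D1, so λ = (3.15 − 2.65) / (2.65 × 4.34 − 3.15 × 1.64) = 0.5 / 6.33 = 0.0789 V⁻¹.

λ = 0.0789 V⁻¹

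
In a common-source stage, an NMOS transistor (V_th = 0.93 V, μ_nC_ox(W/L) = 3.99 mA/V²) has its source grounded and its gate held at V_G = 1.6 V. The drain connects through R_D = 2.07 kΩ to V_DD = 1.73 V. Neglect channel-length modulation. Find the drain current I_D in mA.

V_GS = V_G = 1.6 V, so V_ov = 1.6 − 0.93 = 0.67 V.
Assume saturation: I_D = ½ k_n V_ov² = 0.5 × 3.99 × 0.67² = 0.896 mA, giving V_DS = V_DD − I_D R_D = 1.73 − 0.896 × 2.07 = -0.124 V.
But -0.124 V < V_ov = 0.67 V, so the device is actually in triode.
In triode I_D = k_n[V_ov V_DS − ½ V_DS²] and I_D = (V_DD − V_DS)/R_D. Equating: 4.13 V_DS² − 6.534 V_DS + 1.73 = 0, giving V_DS = 0.336 V (the root below V_ov).
I_D = (1.73 − 0.336) / 2.07 = 0.673 mA.

I_D = 0.673 mA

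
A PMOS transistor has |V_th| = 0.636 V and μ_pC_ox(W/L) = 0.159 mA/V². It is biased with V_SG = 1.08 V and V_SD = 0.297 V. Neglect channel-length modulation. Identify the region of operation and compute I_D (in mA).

Triode; I_D = 0.0140 mA

V_ov = V_SG − |V_th| = 1.08 − 0.636 = 0.444 V.
Since V_SD = 0.297 V < V_ov = 0.444 V, the device is in the triode region.
I_D = k_p [V_ov · V_SD − ½ V_SD²] = 0.159 × [0.444 × 0.297 − 0.5 × 0.297²] = 0.014 mA.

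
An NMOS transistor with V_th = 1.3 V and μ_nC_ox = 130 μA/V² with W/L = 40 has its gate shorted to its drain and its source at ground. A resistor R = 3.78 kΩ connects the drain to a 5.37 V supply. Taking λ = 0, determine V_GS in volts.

With gate tied to drain, V_GS = V_DS ≥ V_GS − V_th, so the device is in saturation.
k_n = μ_nC_ox · (W/L) = 5.2 mA/V².
KCL at the drain: ½ k_n (V_GS − V_th)² = (V_DD − V_GS)/R.
Let x = V_GS − 1.3. Then 9.83 x² + x − 4.07 = 0, giving x = 0.595 V (positive root), so V_GS = 1.89 V.
I_D = (V_DD − V_GS)/R = (5.37 − 1.89) / 3.78 = 0.919 mA.

V_GS = 1.89 V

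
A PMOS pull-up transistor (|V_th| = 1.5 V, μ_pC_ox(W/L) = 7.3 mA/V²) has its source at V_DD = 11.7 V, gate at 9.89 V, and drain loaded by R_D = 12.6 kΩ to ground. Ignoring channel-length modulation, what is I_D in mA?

V_SG = V_DD − V_G = 11.7 − 9.89 = 1.81 V, so V_ov = 1.81 − 1.5 = 0.31 V.
Assume saturation: I_D = ½ k_p V_ov² = 0.5 × 7.3 × 0.31² = 0.351 mA, giving V_SD = V_DD − I_D R_D = 11.7 − 0.351 × 12.6 = 7.28 V.
V_SD = 7.28 V ≥ V_ov = 0.31 V, confirming saturation.

I_D = 0.351 mA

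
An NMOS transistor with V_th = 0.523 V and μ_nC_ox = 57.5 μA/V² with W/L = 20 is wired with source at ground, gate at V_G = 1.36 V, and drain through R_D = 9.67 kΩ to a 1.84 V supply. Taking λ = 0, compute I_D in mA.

V_GS = V_G = 1.36 V, so V_ov = 1.36 − 0.523 = 0.837 V.
k_n = μ_nC_ox · (W/L) = 1.15 mA/V².
Assume saturation: I_D = ½ k_n V_ov² = 0.5 × 1.15 × 0.837² = 0.403 mA, giving V_DS = V_DD − I_D R_D = 1.84 − 0.403 × 9.67 = -2.06 V.
But -2.06 V < V_ov = 0.837 V, so the device is actually in triode.
In triode I_D = k_n[V_ov V_DS − ½ V_DS²] and I_D = (V_DD − V_DS)/R_D. Equating: 5.56 V_DS² − 10.31 V_DS + 1.84 = 0, giving V_DS = 0.2 V (the root below V_ov).
I_D = (1.84 − 0.2) / 9.67 = 0.17 mA.

I_D = 0.170 mA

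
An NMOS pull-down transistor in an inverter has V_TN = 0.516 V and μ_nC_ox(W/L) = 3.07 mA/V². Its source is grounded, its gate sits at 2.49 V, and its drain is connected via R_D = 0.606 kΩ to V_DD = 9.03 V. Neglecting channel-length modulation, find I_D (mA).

I_D = 5.98 mA

V_GS = V_G = 2.49 V, so V_ov = 2.49 − 0.516 = 1.97 V.
Assume saturation: I_D = ½ k_n V_ov² = 0.5 × 3.07 × 1.97² = 5.98 mA, giving V_DS = V_DD − I_D R_D = 9.03 − 5.98 × 0.606 = 5.41 V.
V_DS = 5.41 V ≥ V_ov = 1.97 V, confirming saturation.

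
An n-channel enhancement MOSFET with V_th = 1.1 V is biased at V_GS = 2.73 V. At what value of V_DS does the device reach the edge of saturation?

V_DS,sat = 1.63 V

The boundary between triode and saturation is V_DS = V_GS − V_th = V_ov.
V_ov = 2.73 − 1.1 = 1.63 V.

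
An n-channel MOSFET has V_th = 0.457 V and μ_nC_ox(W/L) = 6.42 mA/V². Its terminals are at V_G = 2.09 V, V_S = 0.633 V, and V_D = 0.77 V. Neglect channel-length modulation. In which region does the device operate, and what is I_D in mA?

Triode; I_D = 0.819 mA

V_GS = V_G − V_S = 2.09 − 0.633 = 1.46 V; V_DS = V_D − V_S = 0.77 − 0.633 = 0.137 V.
V_ov = V_GS − V_th = 1.46 − 0.457 = 1 V.
Since V_DS = 0.137 V < V_ov = 1 V, the device is in the triode region.
I_D = k_n [V_ov · V_DS − ½ V_DS²] = 6.42 × [1 × 0.137 − 0.5 × 0.137²] = 0.819 mA.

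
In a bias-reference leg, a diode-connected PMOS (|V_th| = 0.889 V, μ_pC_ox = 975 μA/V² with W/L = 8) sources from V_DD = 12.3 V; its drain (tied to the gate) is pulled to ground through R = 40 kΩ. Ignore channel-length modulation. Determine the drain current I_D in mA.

I_D = 0.279 mA

With gate tied to drain, V_SG = V_SD ≥ V_SG − |V_th|, so the device is in saturation.
k_p = μ_pC_ox · (W/L) = 7.8 mA/V².
KCL at the drain: ½ k_p (V_SG − |V_th|)² = (V_DD − V_SG)/R.
Let x = V_SG − 0.889. Then 156 x² + x − 11.41 = 0, giving x = 0.267 V (positive root), so V_SG = 1.16 V.
I_D = (V_DD − V_SG)/R = (12.3 − 1.16) / 40 = 0.279 mA.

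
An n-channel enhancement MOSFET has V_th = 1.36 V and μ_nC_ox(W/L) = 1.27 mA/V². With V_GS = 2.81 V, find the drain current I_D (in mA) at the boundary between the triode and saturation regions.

I_D = 1.34 mA

At the boundary V_DS = V_ov = V_GS − V_th = 2.81 − 1.36 = 1.45 V.
I_D = ½ k_n V_ov² = 0.5 × 1.27 × 1.45² = 1.34 mA.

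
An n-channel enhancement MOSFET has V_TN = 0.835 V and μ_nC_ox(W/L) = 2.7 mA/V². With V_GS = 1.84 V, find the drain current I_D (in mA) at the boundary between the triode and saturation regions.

I_D = 1.36 mA

At the boundary V_DS = V_ov = V_GS − V_TN = 1.84 − 0.835 = 1.01 V.
I_D = ½ k_n V_ov² = 0.5 × 2.7 × 1.01² = 1.36 mA.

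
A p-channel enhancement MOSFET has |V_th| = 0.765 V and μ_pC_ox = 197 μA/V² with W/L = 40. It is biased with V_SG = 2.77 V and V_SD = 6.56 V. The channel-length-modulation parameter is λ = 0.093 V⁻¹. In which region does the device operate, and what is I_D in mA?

k_p = μ_pC_ox · (W/L) = 7.88 mA/V².
V_ov = V_SG − |V_th| = 2.77 − 0.765 = 2 V.
Since V_SD = 6.56 V ≥ V_ov = 2 V, the device is in saturation.
I_D = ½ k_p V_ov² (1 + λ V_SD) = 0.5 × 7.88 × 2² × (1 + 0.093 × 6.56) = 25.5 mA.

Saturation; I_D = 25.5 mA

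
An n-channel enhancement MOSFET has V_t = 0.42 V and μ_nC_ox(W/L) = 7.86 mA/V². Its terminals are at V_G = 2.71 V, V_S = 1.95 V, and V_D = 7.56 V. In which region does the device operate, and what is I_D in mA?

Saturation; I_D = 0.454 mA

V_GS = V_G − V_S = 2.71 − 1.95 = 0.76 V; V_DS = V_D − V_S = 7.56 − 1.95 = 5.61 V.
V_ov = V_GS − V_t = 0.76 − 0.42 = 0.34 V.
Since V_DS = 5.61 V ≥ V_ov = 0.34 V, the device is in saturation.
I_D = ½ k_n V_ov² = 0.5 × 7.86 × 0.34² = 0.454 mA.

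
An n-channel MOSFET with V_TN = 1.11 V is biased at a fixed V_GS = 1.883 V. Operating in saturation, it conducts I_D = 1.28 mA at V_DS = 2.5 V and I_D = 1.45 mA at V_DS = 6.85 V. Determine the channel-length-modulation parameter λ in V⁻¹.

λ = 0.0331 V⁻¹

With V_GS fixed, I_D ∝ (1 + λ V_DS) in saturation, so I_D2/I_D1 = (1 + λ V_DS2)/(1 + λ V_DS1).
1.45/1.28 = 1.133 = (1 + 6.85 λ)/(1 + 2.5 λ).
Solving: λ (I_D1 V_DS2 − I_D2 V_DS1) = I_D2 − I_D1, so λ = (1.45 − 1.28) / (1.28 × 6.85 − 1.45 × 2.5) = 0.17 / 5.14 = 0.0331 V⁻¹.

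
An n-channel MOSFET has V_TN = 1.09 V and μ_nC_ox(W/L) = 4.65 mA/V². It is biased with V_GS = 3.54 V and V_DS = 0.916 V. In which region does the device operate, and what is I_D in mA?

Triode; I_D = 8.48 mA

V_ov = V_GS − V_TN = 3.54 − 1.09 = 2.45 V.
Since V_DS = 0.916 V < V_ov = 2.45 V, the device is in the triode region.
I_D = k_n [V_ov · V_DS − ½ V_DS²] = 4.65 × [2.45 × 0.916 − 0.5 × 0.916²] = 8.48 mA.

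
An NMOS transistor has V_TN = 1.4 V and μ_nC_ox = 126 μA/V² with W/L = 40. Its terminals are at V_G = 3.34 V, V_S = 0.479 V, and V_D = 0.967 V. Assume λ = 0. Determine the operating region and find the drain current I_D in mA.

V_GS = V_G − V_S = 3.34 − 0.479 = 2.86 V; V_DS = V_D − V_S = 0.967 − 0.479 = 0.488 V.
k_n = μ_nC_ox · (W/L) = 5.04 mA/V².
V_ov = V_GS − V_TN = 2.86 − 1.4 = 1.46 V.
Since V_DS = 0.488 V < V_ov = 1.46 V, the device is in the triode region.
I_D = k_n [V_ov · V_DS − ½ V_DS²] = 5.04 × [1.46 × 0.488 − 0.5 × 0.488²] = 2.99 mA.

Triode; I_D = 2.99 mA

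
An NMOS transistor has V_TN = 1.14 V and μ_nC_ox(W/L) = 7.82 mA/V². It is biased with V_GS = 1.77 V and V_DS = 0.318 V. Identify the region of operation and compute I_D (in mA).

Triode; I_D = 1.17 mA

V_ov = V_GS − V_TN = 1.77 − 1.14 = 0.63 V.
Since V_DS = 0.318 V < V_ov = 0.63 V, the device is in the triode region.
I_D = k_n [V_ov · V_DS − ½ V_DS²] = 7.82 × [0.63 × 0.318 − 0.5 × 0.318²] = 1.17 mA.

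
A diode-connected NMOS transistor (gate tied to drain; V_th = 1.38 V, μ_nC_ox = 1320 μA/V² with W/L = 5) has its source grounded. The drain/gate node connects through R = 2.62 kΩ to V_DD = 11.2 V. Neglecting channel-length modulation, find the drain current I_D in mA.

With gate tied to drain, V_GS = V_DS ≥ V_GS − V_th, so the device is in saturation.
k_n = μ_nC_ox · (W/L) = 6.6 mA/V².
KCL at the drain: ½ k_n (V_GS − V_th)² = (V_DD − V_GS)/R.
Let x = V_GS − 1.38. Then 8.65 x² + x − 9.82 = 0, giving x = 1.01 V (positive root), so V_GS = 2.39 V.
I_D = (V_DD − V_GS)/R = (11.2 − 2.39) / 2.62 = 3.36 mA.

I_D = 3.36 mA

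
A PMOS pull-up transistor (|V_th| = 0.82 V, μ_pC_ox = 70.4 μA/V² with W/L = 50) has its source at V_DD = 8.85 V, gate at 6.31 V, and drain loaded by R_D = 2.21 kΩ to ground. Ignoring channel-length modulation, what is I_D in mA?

V_SG = V_DD − V_G = 8.85 − 6.31 = 2.54 V, so V_ov = 2.54 − 0.82 = 1.72 V.
k_p = μ_pC_ox · (W/L) = 3.52 mA/V².
Assume saturation: I_D = ½ k_p V_ov² = 0.5 × 3.52 × 1.72² = 5.21 mA, giving V_SD = V_DD − I_D R_D = 8.85 − 5.21 × 2.21 = -2.66 V.
But -2.66 V < V_ov = 1.72 V, so the device is actually in triode.
In triode I_D = k_p[V_ov V_SD − ½ V_SD²] and I_D = (V_DD − V_SD)/R_D. Equating: 3.89 V_SD² − 14.38 V_SD + 8.85 = 0, giving V_SD = 0.78 V (the root below V_ov).
I_D = (8.85 − 0.78) / 2.21 = 3.65 mA.

I_D = 3.65 mA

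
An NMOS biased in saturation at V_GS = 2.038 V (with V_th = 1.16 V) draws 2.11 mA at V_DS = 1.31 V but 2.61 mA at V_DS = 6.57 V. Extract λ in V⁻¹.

With V_GS fixed, I_D ∝ (1 + λ V_DS) in saturation, so I_D2/I_D1 = (1 + λ V_DS2)/(1 + λ V_DS1).
2.61/2.11 = 1.237 = (1 + 6.57 λ)/(1 + 1.31 λ).
Solving: λ (I_D1 V_DS2 − I_D2 V_DS1) = I_D2 − I_D1, so λ = (2.61 − 2.11) / (2.11 × 6.57 − 2.61 × 1.31) = 0.5 / 10.4 = 0.0479 V⁻¹.

λ = 0.0479 V⁻¹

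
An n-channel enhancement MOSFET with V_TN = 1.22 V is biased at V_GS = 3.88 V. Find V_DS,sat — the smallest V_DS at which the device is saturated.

V_DS,sat = 2.66 V

The boundary between triode and saturation is V_DS = V_GS − V_TN = V_ov.
V_ov = 3.88 − 1.22 = 2.66 V.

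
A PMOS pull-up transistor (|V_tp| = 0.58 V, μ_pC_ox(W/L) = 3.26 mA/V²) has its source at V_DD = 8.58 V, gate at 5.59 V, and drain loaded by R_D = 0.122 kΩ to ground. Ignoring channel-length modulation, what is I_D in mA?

I_D = 9.47 mA

V_SG = V_DD − V_G = 8.58 − 5.59 = 2.99 V, so V_ov = 2.99 − 0.58 = 2.41 V.
Assume saturation: I_D = ½ k_p V_ov² = 0.5 × 3.26 × 2.41² = 9.47 mA, giving V_SD = V_DD − I_D R_D = 8.58 − 9.47 × 0.122 = 7.43 V.
V_SD = 7.43 V ≥ V_ov = 2.41 V, confirming saturation.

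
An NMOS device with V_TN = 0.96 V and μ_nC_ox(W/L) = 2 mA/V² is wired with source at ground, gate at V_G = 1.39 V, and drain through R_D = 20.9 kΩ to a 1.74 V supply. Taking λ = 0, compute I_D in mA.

V_GS = V_G = 1.39 V, so V_ov = 1.39 − 0.96 = 0.43 V.
Assume saturation: I_D = ½ k_n V_ov² = 0.5 × 2 × 0.43² = 0.185 mA, giving V_DS = V_DD − I_D R_D = 1.74 − 0.185 × 20.9 = -2.12 V.
But -2.12 V < V_ov = 0.43 V, so the device is actually in triode.
In triode I_D = k_n[V_ov V_DS − ½ V_DS²] and I_D = (V_DD − V_DS)/R_D. Equating: 20.9 V_DS² − 18.97 V_DS + 1.74 = 0, giving V_DS = 0.104 V (the root below V_ov).
I_D = (1.74 − 0.104) / 20.9 = 0.0783 mA.

I_D = 0.0783 mA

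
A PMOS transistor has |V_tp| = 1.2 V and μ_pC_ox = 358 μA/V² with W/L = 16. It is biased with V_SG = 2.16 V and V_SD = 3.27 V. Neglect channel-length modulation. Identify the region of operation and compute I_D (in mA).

k_p = μ_pC_ox · (W/L) = 5.728 mA/V².
V_ov = V_SG − |V_tp| = 2.16 − 1.2 = 0.96 V.
Since V_SD = 3.27 V ≥ V_ov = 0.96 V, the device is in saturation.
I_D = ½ k_p V_ov² = 0.5 × 5.728 × 0.96² = 2.64 mA.

Saturation; I_D = 2.64 mA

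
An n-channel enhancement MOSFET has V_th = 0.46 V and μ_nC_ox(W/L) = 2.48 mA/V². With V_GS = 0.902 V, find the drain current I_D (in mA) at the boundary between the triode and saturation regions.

I_D = 0.242 mA

At the boundary V_DS = V_ov = V_GS − V_th = 0.902 − 0.46 = 0.442 V.
I_D = ½ k_n V_ov² = 0.5 × 2.48 × 0.442² = 0.242 mA.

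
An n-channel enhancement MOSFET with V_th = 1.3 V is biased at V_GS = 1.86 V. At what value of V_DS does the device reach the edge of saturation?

V_DS,sat = 0.560 V

The boundary between triode and saturation is V_DS = V_GS − V_th = V_ov.
V_ov = 1.86 − 1.3 = 0.56 V.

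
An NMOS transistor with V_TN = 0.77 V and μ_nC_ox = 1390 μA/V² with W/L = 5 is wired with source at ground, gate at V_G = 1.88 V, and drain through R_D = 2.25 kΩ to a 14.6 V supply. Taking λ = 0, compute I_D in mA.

I_D = 4.28 mA

V_GS = V_G = 1.88 V, so V_ov = 1.88 − 0.77 = 1.11 V.
k_n = μ_nC_ox · (W/L) = 6.95 mA/V².
Assume saturation: I_D = ½ k_n V_ov² = 0.5 × 6.95 × 1.11² = 4.28 mA, giving V_DS = V_DD − I_D R_D = 14.6 − 4.28 × 2.25 = 4.97 V.
V_DS = 4.97 V ≥ V_ov = 1.11 V, confirming saturation.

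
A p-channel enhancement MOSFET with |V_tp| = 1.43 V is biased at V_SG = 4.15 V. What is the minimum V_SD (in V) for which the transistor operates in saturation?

V_SD,sat = 2.72 V

The boundary between triode and saturation is V_SD = V_SG − |V_tp| = V_ov.
V_ov = 4.15 − 1.43 = 2.72 V.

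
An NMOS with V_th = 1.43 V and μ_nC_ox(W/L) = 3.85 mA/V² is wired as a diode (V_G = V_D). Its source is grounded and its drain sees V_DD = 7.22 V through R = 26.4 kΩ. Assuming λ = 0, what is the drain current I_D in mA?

I_D = 0.207 mA

With gate tied to drain, V_GS = V_DS ≥ V_GS − V_th, so the device is in saturation.
KCL at the drain: ½ k_n (V_GS − V_th)² = (V_DD − V_GS)/R.
Let x = V_GS − 1.43. Then 50.8 x² + x − 5.79 = 0, giving x = 0.328 V (positive root), so V_GS = 1.76 V.
I_D = (V_DD − V_GS)/R = (7.22 − 1.76) / 26.4 = 0.207 mA.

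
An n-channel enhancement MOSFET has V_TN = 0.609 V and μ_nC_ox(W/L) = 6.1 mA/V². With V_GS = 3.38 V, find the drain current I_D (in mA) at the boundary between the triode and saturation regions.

I_D = 23.4 mA

At the boundary V_DS = V_ov = V_GS − V_TN = 3.38 − 0.609 = 2.77 V.
I_D = ½ k_n V_ov² = 0.5 × 6.1 × 2.77² = 23.4 mA.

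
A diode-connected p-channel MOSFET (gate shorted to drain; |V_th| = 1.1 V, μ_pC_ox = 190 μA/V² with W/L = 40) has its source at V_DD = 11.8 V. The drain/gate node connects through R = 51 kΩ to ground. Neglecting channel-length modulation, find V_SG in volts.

V_SG = 1.33 V

With gate tied to drain, V_SG = V_SD ≥ V_SG − |V_th|, so the device is in saturation.
k_p = μ_pC_ox · (W/L) = 7.6 mA/V².
KCL at the drain: ½ k_p (V_SG − |V_th|)² = (V_DD − V_SG)/R.
Let x = V_SG − 1.1. Then 194 x² + x − 10.7 = 0, giving x = 0.232 V (positive root), so V_SG = 1.33 V.
I_D = (V_DD − V_SG)/R = (11.8 − 1.33) / 51 = 0.205 mA.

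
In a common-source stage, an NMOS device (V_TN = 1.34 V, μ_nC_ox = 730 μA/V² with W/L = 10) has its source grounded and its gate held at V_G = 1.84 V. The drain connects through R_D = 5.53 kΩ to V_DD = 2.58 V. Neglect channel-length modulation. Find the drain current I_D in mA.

I_D = 0.441 mA

V_GS = V_G = 1.84 V, so V_ov = 1.84 − 1.34 = 0.5 V.
k_n = μ_nC_ox · (W/L) = 7.3 mA/V².
Assume saturation: I_D = ½ k_n V_ov² = 0.5 × 7.3 × 0.5² = 0.912 mA, giving V_DS = V_DD − I_D R_D = 2.58 − 0.912 × 5.53 = -2.47 V.
But -2.47 V < V_ov = 0.5 V, so the device is actually in triode.
In triode I_D = k_n[V_ov V_DS − ½ V_DS²] and I_D = (V_DD − V_DS)/R_D. Equating: 20.2 V_DS² − 21.18 V_DS + 2.58 = 0, giving V_DS = 0.141 V (the root below V_ov).
I_D = (2.58 − 0.141) / 5.53 = 0.441 mA.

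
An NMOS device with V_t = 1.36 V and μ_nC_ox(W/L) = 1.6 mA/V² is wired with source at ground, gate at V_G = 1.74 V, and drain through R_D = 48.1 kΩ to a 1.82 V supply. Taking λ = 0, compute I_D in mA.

V_GS = V_G = 1.74 V, so V_ov = 1.74 − 1.36 = 0.38 V.
Assume saturation: I_D = ½ k_n V_ov² = 0.5 × 1.6 × 0.38² = 0.116 mA, giving V_DS = V_DD − I_D R_D = 1.82 − 0.116 × 48.1 = -3.74 V.
But -3.74 V < V_ov = 0.38 V, so the device is actually in triode.
In triode I_D = k_n[V_ov V_DS − ½ V_DS²] and I_D = (V_DD − V_DS)/R_D. Equating: 38.5 V_DS² − 30.24 V_DS + 1.82 = 0, giving V_DS = 0.0657 V (the root below V_ov).
I_D = (1.82 − 0.0657) / 48.1 = 0.0365 mA.

I_D = 0.0365 mA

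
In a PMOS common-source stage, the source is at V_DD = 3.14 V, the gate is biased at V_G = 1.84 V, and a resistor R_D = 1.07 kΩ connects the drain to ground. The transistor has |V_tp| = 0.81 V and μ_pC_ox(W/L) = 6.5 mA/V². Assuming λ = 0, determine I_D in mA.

I_D = 0.780 mA

V_SG = V_DD − V_G = 3.14 − 1.84 = 1.3 V, so V_ov = 1.3 − 0.81 = 0.49 V.
Assume saturation: I_D = ½ k_p V_ov² = 0.5 × 6.5 × 0.49² = 0.78 mA, giving V_SD = V_DD − I_D R_D = 3.14 − 0.78 × 1.07 = 2.31 V.
V_SD = 2.31 V ≥ V_ov = 0.49 V, confirming saturation.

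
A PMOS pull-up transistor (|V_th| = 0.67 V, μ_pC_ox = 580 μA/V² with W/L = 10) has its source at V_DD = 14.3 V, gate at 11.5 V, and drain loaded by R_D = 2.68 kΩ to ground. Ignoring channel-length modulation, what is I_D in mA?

V_SG = V_DD − V_G = 14.3 − 11.5 = 2.8 V, so V_ov = 2.8 − 0.67 = 2.13 V.
k_p = μ_pC_ox · (W/L) = 5.8 mA/V².
Assume saturation: I_D = ½ k_p V_ov² = 0.5 × 5.8 × 2.13² = 13.2 mA, giving V_SD = V_DD − I_D R_D = 14.3 − 13.2 × 2.68 = -21 V.
But -21 V < V_ov = 2.13 V, so the device is actually in triode.
In triode I_D = k_p[V_ov V_SD − ½ V_SD²] and I_D = (V_DD − V_SD)/R_D. Equating: 7.77 V_SD² − 34.11 V_SD + 14.3 = 0, giving V_SD = 0.469 V (the root below V_ov).
I_D = (14.3 − 0.469) / 2.68 = 5.16 mA.

I_D = 5.16 mA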